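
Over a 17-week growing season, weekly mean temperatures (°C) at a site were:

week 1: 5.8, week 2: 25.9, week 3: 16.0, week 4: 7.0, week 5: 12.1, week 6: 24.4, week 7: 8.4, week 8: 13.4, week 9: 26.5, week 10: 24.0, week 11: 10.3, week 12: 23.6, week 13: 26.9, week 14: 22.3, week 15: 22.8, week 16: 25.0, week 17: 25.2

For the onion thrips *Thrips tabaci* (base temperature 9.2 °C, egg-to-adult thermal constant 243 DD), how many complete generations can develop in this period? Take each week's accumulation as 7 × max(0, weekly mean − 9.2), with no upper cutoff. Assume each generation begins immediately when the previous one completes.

Weekly DD (7 × max(0, T̄ − 9.2)): 0.0, 116.9, 47.6, 0.0, 20.3, 106.4, 0.0, 29.4, 121.1, 103.6, 7.7, 100.8, 123.9, 91.7, 95.2, 110.6, 112.0.
Season total = 1187.2 DD.
Complete generations = ⌊1187.2 / 243⌋ = 4.

4 generations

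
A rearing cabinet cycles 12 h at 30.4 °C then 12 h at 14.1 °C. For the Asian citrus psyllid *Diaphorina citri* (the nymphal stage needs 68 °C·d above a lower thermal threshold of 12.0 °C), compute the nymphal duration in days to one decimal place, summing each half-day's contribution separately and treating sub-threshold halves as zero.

6.6 days

Day half: max(0, 30.4 − 12.0) × 0.5 = 18.4 × 0.5 = 9.20 DD.
Night half: max(0, 14.1 − 12.0) × 0.5 = 2.1 × 0.5 = 1.05 DD.
Per 24 h: 10.25 DD/day.
Duration = 68 / 10.25 = 6.634 ≈ 6.6 days.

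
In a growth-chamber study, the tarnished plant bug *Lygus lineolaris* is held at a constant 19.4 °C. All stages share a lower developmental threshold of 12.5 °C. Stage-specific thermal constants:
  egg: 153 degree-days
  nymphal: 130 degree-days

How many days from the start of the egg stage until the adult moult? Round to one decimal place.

41.0 days

Daily accumulation at 19.4 °C = 19.4 − 12.5 = 6.9 DD/day.
Total K = 153 + 130 = 283 DD.
Total duration = 283 / 6.9 = 41.014 ≈ 41.0 days.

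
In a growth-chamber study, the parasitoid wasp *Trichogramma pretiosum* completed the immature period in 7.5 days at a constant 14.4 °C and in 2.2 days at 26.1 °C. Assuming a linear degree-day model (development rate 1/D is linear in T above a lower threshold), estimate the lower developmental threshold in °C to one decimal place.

Linear rate model ⇒ the product D·(T − T_b) is constant across temperatures.
7.5·(14.4 − T_b) = 2.2·(26.1 − T_b)
T_b = (7.5·14.4 − 2.2·26.1) / (7.5 − 2.2) = 50.58 / 5.3 = 9.543 °C ≈ 9.5 °C.

9.5 °C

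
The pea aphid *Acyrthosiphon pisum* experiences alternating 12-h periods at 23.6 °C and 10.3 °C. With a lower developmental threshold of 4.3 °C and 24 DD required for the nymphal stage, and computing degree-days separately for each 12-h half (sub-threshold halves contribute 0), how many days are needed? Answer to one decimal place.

1.9 days

Day half: max(0, 23.6 − 4.3) × 0.5 = 19.3 × 0.5 = 9.65 DD.
Night half: max(0, 10.3 − 4.3) × 0.5 = 6.0 × 0.5 = 3.00 DD.
Per 24 h: 12.65 DD/day.
Duration = 24 / 12.65 = 1.897 ≈ 1.9 days.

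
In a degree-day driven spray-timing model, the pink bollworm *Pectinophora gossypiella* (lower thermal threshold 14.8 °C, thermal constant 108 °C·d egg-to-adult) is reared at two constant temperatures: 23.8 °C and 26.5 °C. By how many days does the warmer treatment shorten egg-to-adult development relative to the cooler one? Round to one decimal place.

2.8 days

At 23.8 °C: 108 / (23.8 − 14.8) = 108 / 9.0 = 12.000 d.
At 26.5 °C: 108 / (26.5 − 14.8) = 108 / 11.7 = 9.231 d.
Difference = |12.000 − 9.231| = 2.769 ≈ 2.8 days.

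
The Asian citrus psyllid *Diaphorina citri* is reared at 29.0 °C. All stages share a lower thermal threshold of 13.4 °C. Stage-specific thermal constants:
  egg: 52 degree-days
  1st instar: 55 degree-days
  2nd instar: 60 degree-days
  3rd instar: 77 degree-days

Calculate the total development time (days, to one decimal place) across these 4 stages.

Daily accumulation at 29.0 °C = 29.0 − 13.4 = 15.6 DD/day.
Total K = 52 + 55 + 60 + 77 = 244 DD.
Total duration = 244 / 15.6 = 15.641 ≈ 15.6 days.

15.6 days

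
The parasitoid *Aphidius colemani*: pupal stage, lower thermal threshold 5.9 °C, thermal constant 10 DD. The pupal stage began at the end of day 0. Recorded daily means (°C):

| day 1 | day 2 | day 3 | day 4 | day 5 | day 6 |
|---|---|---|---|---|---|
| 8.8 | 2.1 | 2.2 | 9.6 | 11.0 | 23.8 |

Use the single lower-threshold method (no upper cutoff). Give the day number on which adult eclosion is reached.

day 5

Daily DD above 5.9 °C: 2.9, 0.0, 0.0, 3.7, 5.1, 17.9.
Cumulative: 2.9, 2.9, 2.9, 6.6, 11.7, 29.6.
The total first reaches 10 DD on day 5.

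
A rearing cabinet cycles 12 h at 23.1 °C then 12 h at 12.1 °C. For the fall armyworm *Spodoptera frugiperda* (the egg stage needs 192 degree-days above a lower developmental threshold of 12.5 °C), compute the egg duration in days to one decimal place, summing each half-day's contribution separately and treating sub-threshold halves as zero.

36.2 days

Day half: max(0, 23.1 − 12.5) × 0.5 = 10.6 × 0.5 = 5.30 DD.
Night half: max(0, 12.1 − 12.5) × 0.5 = 0.0 × 0.5 = 0.00 DD.
Per 24 h: 5.30 DD/day.
Duration = 192 / 5.30 = 36.226 ≈ 36.2 days.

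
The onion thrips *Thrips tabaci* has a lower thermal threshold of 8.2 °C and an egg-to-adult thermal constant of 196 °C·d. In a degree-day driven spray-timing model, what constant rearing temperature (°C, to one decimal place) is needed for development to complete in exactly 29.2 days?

14.9 °C

Required daily accumulation = 196 / 29.2 = 6.712 DD/day.
T = T_base + 6.712 = 8.2 + 6.712 = 14.912 ≈ 14.9 °C.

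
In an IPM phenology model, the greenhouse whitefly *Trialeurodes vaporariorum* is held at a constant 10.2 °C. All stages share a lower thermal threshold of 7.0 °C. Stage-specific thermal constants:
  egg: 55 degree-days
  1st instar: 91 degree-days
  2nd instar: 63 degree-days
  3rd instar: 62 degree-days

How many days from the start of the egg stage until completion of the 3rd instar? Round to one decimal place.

84.7 days

Daily accumulation at 10.2 °C = 10.2 − 7.0 = 3.2 DD/day.
Total K = 55 + 91 + 63 + 62 = 271 DD.
Total duration = 271 / 3.2 = 84.688 ≈ 84.7 days.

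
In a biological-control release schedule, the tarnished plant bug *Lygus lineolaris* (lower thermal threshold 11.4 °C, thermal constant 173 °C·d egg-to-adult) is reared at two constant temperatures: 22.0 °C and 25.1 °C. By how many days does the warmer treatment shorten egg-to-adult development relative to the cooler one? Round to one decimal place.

3.7 days

At 22.0 °C: 173 / (22.0 − 11.4) = 173 / 10.6 = 16.321 d.
At 25.1 °C: 173 / (25.1 − 11.4) = 173 / 13.7 = 12.628 d.
Difference = |16.321 − 12.628| = 3.693 ≈ 3.7 days.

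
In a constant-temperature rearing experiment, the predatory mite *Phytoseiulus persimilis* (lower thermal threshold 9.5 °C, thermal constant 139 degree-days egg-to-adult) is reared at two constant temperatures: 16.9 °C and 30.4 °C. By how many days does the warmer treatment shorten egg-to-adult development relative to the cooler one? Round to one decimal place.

At 16.9 °C: 139 / (16.9 − 9.5) = 139 / 7.4 = 18.784 d.
At 30.4 °C: 139 / (30.4 − 9.5) = 139 / 20.9 = 6.651 d.
Difference = |18.784 − 6.651| = 12.133 ≈ 12.1 days.

12.1 days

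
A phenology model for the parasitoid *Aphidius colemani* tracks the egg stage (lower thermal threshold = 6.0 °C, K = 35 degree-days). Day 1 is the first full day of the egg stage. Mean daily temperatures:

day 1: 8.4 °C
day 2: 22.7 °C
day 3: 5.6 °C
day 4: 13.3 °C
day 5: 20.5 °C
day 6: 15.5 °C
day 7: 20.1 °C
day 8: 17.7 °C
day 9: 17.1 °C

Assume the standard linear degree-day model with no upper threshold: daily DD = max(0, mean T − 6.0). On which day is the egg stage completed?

Daily DD above 6.0 °C: 2.4, 16.7, 0.0, 7.3, 14.5, 9.5, 14.1, 11.7, 11.1.
Cumulative: 2.4, 19.1, 19.1, 26.4, 40.9, 50.4, 64.5, 76.2, 87.3.
The total first reaches 35 DD on day 5.

day 5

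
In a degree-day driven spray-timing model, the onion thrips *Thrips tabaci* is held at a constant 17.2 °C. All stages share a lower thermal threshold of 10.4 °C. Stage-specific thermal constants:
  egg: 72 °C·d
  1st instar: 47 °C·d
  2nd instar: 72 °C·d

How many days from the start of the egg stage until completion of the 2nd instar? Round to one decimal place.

28.1 days

Daily accumulation at 17.2 °C = 17.2 − 10.4 = 6.8 DD/day.
Total K = 72 + 47 + 72 = 191 DD.
Total duration = 191 / 6.8 = 28.088 ≈ 28.1 days.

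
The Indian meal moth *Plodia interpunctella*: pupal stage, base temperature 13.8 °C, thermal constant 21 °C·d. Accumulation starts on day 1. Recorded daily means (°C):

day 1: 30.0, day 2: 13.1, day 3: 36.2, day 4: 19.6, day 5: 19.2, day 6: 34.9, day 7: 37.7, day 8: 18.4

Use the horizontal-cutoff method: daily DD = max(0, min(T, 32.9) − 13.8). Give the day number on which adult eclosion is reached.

day 3

Daily DD above 13.8 °C (capped at 19.1): 16.2, 0.0, 19.1, 5.8, 5.4, 19.1, 19.1, 4.6.
Cumulative: 16.2, 16.2, 35.3, 41.1, 46.5, 65.6, 84.7, 89.3.
The total first reaches 21 DD on day 3.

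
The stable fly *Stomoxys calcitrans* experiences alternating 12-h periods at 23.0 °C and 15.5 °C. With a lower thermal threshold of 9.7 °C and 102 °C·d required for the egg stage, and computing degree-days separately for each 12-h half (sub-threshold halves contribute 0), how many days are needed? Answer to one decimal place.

10.7 days

Day half: max(0, 23.0 − 9.7) × 0.5 = 13.3 × 0.5 = 6.65 DD.
Night half: max(0, 15.5 − 9.7) × 0.5 = 5.8 × 0.5 = 2.90 DD.
Per 24 h: 9.55 DD/day.
Duration = 102 / 9.55 = 10.681 ≈ 10.7 days.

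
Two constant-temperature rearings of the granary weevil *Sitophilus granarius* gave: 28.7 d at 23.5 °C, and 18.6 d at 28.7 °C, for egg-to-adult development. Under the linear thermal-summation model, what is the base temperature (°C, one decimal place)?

Equal thermal constants: D₁(T₁ − T_b) = D₂(T₂ − T_b).
28.7·(23.5 − T_b) = 18.6·(28.7 − T_b)
T_b = (28.7·23.5 − 18.6·28.7) / (28.7 − 18.6) = 140.63 / 10.1 = 13.924 °C ≈ 13.9 °C.

13.9 °C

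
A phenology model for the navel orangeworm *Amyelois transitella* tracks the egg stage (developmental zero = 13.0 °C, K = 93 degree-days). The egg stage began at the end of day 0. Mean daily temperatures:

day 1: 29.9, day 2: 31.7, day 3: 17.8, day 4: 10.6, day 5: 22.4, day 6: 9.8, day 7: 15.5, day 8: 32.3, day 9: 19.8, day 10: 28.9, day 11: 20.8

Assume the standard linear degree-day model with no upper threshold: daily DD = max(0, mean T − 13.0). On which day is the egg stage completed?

day 10

Daily DD above 13.0 °C: 16.9, 18.7, 4.8, 0.0, 9.4, 0.0, 2.5, 19.3, 6.8, 15.9, 7.8.
Cumulative: 16.9, 35.6, 40.4, 40.4, 49.8, 49.8, 52.3, 71.6, 78.4, 94.3, 102.1.
The total first reaches 93 DD on day 10.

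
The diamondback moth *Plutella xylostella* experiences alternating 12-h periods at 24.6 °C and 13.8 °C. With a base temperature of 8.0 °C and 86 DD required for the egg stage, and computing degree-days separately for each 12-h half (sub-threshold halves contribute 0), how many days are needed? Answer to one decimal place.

Day half: max(0, 24.6 − 8.0) × 0.5 = 16.6 × 0.5 = 8.30 DD.
Night half: max(0, 13.8 − 8.0) × 0.5 = 5.8 × 0.5 = 2.90 DD.
Per 24 h: 11.20 DD/day.
Duration = 86 / 11.20 = 7.679 ≈ 7.7 days.

7.7 days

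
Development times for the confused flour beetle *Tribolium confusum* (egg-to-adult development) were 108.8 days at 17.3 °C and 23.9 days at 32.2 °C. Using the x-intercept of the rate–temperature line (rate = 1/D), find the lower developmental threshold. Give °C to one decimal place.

Linear rate model ⇒ the product D·(T − T_b) is constant across temperatures.
108.8·(17.3 − T_b) = 23.9·(32.2 − T_b)
T_b = (108.8·17.3 − 23.9·32.2) / (108.8 − 23.9) = 1112.66 / 84.9 = 13.106 °C ≈ 13.1 °C.

13.1 °C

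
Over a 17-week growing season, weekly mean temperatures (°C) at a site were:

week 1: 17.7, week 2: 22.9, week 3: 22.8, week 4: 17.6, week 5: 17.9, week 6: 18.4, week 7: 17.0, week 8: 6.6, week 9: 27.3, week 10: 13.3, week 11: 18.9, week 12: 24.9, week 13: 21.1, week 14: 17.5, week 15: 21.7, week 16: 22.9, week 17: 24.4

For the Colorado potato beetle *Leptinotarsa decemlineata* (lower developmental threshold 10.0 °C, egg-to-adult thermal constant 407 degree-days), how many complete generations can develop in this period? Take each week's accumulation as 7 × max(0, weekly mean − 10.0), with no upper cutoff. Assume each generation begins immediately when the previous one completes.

Weekly DD (7 × max(0, T̄ − 10.0)): 53.9, 90.3, 89.6, 53.2, 55.3, 58.8, 49.0, 0.0, 121.1, 23.1, 62.3, 104.3, 77.7, 52.5, 81.9, 90.3, 100.8.
Season total = 1164.1 DD.
Complete generations = ⌊1164.1 / 407⌋ = 2.

2 generations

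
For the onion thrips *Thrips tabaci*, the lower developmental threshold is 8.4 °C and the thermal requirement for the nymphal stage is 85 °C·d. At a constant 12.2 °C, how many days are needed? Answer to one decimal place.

22.4 days

Daily accumulation = 12.2 − 8.4 = 3.8 DD/day.
Duration = 85 / 3.8 = 22.368 ≈ 22.4 days.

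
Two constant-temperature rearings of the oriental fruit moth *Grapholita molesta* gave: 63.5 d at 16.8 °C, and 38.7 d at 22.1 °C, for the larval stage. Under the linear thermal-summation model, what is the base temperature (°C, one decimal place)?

8.5 °C

Equal thermal constants: D₁(T₁ − T_b) = D₂(T₂ − T_b).
63.5·(16.8 − T_b) = 38.7·(22.1 − T_b)
T_b = (63.5·16.8 − 38.7·22.1) / (63.5 − 38.7) = 211.53 / 24.8 = 8.529 °C ≈ 8.5 °C.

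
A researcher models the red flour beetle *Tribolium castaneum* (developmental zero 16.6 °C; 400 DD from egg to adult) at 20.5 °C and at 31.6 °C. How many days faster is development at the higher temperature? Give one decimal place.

75.9 days

At 20.5 °C: 400 / (20.5 − 16.6) = 400 / 3.9 = 102.564 d.
At 31.6 °C: 400 / (31.6 − 16.6) = 400 / 15.0 = 26.667 d.
Difference = |102.564 − 26.667| = 75.897 ≈ 75.9 days.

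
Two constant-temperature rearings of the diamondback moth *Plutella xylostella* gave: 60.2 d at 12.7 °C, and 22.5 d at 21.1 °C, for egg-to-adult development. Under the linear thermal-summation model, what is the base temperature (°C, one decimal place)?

7.7 °C

Equal thermal constants: D₁(T₁ − T_b) = D₂(T₂ − T_b).
60.2·(12.7 − T_b) = 22.5·(21.1 − T_b)
T_b = (60.2·12.7 − 22.5·21.1) / (60.2 − 22.5) = 289.79 / 37.7 = 7.687 °C ≈ 7.7 °C.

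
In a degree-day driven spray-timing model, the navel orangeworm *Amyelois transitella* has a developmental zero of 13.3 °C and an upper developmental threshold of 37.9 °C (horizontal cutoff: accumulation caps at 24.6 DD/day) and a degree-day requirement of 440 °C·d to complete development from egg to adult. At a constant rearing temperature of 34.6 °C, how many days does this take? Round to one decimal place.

Daily accumulation = 34.6 − 13.3 = 21.3 DD/day.
Duration = 440 / 21.3 = 20.657 ≈ 20.7 days.

20.7 days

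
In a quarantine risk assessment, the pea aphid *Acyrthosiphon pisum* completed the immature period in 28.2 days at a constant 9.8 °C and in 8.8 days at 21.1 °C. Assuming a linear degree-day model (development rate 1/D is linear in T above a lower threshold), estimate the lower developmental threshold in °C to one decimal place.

Under the model K = D·(T − T_b), so D₁·(T₁ − T_b) = D₂·(T₂ − T_b).
28.2·(9.8 − T_b) = 8.8·(21.1 − T_b)
T_b = (28.2·9.8 − 8.8·21.1) / (28.2 − 8.8) = 90.68 / 19.4 = 4.674 °C ≈ 4.7 °C.

4.7 °C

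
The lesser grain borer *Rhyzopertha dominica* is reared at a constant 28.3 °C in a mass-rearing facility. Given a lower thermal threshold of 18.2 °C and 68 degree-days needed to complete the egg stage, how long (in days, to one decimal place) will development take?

6.7 days

Daily accumulation = 28.3 − 18.2 = 10.1 DD/day.
Duration = 68 / 10.1 = 6.733 ≈ 6.7 days.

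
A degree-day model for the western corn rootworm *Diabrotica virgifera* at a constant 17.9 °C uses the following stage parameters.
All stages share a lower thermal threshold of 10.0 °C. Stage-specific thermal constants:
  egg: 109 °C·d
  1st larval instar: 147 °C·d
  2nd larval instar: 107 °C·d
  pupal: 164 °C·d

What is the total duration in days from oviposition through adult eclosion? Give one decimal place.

66.7 days

Daily accumulation at 17.9 °C = 17.9 − 10.0 = 7.9 DD/day.
Total K = 109 + 147 + 107 + 164 = 527 DD.
Total duration = 527 / 7.9 = 66.709 ≈ 66.7 days.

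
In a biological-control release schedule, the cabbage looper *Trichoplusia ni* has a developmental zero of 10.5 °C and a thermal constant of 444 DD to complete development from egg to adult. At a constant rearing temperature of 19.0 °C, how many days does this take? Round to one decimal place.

52.2 days

Daily accumulation = 19.0 − 10.5 = 8.5 DD/day.
Duration = 444 / 8.5 = 52.235 ≈ 52.2 days.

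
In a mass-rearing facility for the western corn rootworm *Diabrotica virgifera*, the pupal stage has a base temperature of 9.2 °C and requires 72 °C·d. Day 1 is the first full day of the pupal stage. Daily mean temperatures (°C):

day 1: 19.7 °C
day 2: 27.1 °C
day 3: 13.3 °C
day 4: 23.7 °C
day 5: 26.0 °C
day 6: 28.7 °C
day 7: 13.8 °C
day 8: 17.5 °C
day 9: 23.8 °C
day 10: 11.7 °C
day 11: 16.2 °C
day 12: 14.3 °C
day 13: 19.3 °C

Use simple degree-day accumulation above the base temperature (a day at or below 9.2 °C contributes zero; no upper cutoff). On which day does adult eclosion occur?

day 6

Daily DD above 9.2 °C: 10.5, 17.9, 4.1, 14.5, 16.8, 19.5, 4.6, 8.3, 14.6, 2.5, 7.0, 5.1, 10.1.
Cumulative: 10.5, 28.4, 32.5, 47.0, 63.8, 83.3, 87.9, 96.2, 110.8, 113.3, 120.3, 125.4, 135.5.
The total first reaches 72 DD on day 6.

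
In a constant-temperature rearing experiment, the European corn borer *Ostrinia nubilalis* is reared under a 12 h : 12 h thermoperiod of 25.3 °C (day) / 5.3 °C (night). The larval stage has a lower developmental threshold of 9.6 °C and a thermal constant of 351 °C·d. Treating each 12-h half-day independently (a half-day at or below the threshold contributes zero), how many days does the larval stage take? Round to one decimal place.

44.7 days

Day half: max(0, 25.3 − 9.6) × 0.5 = 15.7 × 0.5 = 7.85 DD.
Night half: max(0, 5.3 − 9.6) × 0.5 = 0.0 × 0.5 = 0.00 DD.
Per 24 h: 7.85 DD/day.
Duration = 351 / 7.85 = 44.713 ≈ 44.7 days.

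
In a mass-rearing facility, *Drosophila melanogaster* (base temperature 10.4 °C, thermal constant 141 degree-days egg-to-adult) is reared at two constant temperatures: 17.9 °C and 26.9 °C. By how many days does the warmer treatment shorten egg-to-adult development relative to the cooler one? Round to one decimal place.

10.3 days

At 17.9 °C: 141 / (17.9 − 10.4) = 141 / 7.5 = 18.800 d.
At 26.9 °C: 141 / (26.9 − 10.4) = 141 / 16.5 = 8.545 d.
Difference = |18.800 − 8.545| = 10.255 ≈ 10.3 days.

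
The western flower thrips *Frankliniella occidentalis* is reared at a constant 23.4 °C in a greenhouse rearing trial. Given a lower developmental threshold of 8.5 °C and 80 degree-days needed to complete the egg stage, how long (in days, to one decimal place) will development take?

5.4 days

Daily accumulation = 23.4 − 8.5 = 14.9 DD/day.
Duration = 80 / 14.9 = 5.369 ≈ 5.4 days.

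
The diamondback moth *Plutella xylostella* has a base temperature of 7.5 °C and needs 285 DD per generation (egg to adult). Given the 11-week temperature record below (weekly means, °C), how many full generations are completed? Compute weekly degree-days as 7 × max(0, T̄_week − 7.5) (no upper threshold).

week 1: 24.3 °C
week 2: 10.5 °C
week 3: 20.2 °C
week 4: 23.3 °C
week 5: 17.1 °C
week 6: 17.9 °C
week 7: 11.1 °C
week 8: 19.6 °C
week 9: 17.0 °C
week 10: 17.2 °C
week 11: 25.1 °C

Weekly DD (7 × max(0, T̄ − 7.5)): 117.6, 21.0, 88.9, 110.6, 67.2, 72.8, 25.2, 84.7, 66.5, 67.9, 123.2.
Season total = 845.6 DD.
Complete generations = ⌊845.6 / 285⌋ = 2.

2 generations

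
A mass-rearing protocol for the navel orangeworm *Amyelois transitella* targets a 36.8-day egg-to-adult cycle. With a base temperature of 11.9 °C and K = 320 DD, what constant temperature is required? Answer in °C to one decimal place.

20.6 °C

Required daily accumulation = 320 / 36.8 = 8.696 DD/day.
T = T_base + 8.696 = 11.9 + 8.696 = 20.596 ≈ 20.6 °C.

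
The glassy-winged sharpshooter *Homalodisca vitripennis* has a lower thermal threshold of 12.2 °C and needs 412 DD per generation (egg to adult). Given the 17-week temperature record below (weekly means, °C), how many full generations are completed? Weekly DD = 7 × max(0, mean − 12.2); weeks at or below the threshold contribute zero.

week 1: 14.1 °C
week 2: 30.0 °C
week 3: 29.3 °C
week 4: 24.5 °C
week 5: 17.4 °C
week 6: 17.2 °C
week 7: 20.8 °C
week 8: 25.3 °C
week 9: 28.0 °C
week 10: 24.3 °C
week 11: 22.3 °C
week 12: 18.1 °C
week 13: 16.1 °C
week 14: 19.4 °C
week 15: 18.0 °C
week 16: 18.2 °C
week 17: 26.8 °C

2 generations

Weekly DD (7 × max(0, T̄ − 12.2)): 13.3, 124.6, 119.7, 86.1, 36.4, 35.0, 60.2, 91.7, 110.6, 84.7, 70.7, 41.3, 27.3, 50.4, 40.6, 42.0, 102.2.
Season total = 1136.8 DD.
Complete generations = ⌊1136.8 / 412⌋ = 2.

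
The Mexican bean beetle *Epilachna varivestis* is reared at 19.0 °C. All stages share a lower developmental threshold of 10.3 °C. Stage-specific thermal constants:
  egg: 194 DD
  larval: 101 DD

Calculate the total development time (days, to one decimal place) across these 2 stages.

Daily accumulation at 19.0 °C = 19.0 − 10.3 = 8.7 DD/day.
Total K = 194 + 101 = 295 DD.
Total duration = 295 / 8.7 = 33.908 ≈ 33.9 days.

33.9 days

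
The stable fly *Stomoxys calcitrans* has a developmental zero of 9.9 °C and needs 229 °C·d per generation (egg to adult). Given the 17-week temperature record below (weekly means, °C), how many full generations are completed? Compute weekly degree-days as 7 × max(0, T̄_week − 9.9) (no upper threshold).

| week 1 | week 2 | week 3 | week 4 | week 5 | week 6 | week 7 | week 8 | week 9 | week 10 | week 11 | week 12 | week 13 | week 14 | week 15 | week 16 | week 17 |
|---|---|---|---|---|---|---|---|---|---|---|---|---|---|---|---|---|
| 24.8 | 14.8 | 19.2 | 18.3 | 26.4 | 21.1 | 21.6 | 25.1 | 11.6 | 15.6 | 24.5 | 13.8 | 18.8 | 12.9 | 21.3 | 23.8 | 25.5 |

5 generations

Weekly DD (7 × max(0, T̄ − 9.9)): 104.3, 34.3, 65.1, 58.8, 115.5, 78.4, 81.9, 106.4, 11.9, 39.9, 102.2, 27.3, 62.3, 21.0, 79.8, 97.3, 109.2.
Season total = 1195.6 DD.
Complete generations = ⌊1195.6 / 229⌋ = 5.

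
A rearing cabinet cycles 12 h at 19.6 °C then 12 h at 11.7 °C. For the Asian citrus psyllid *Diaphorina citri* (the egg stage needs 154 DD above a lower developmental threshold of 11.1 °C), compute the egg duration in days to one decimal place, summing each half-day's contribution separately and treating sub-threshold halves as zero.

33.8 days

Day half: max(0, 19.6 − 11.1) × 0.5 = 8.5 × 0.5 = 4.25 DD.
Night half: max(0, 11.7 − 11.1) × 0.5 = 0.6 × 0.5 = 0.30 DD.
Per 24 h: 4.55 DD/day.
Duration = 154 / 4.55 = 33.846 ≈ 33.8 days.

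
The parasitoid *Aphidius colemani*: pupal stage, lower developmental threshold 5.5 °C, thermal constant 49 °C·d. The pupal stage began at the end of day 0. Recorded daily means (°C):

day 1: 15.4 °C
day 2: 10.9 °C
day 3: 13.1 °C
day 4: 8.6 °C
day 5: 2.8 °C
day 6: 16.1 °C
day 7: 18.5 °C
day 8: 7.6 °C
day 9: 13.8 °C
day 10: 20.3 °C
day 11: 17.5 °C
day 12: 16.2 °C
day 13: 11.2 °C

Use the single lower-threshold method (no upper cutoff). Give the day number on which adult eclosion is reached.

day 7

Daily DD above 5.5 °C: 9.9, 5.4, 7.6, 3.1, 0.0, 10.6, 13.0, 2.1, 8.3, 14.8, 12.0, 10.7, 5.7.
Cumulative: 9.9, 15.3, 22.9, 26.0, 26.0, 36.6, 49.6, 51.7, 60.0, 74.8, 86.8, 97.5, 103.2.
The total first reaches 49 DD on day 7.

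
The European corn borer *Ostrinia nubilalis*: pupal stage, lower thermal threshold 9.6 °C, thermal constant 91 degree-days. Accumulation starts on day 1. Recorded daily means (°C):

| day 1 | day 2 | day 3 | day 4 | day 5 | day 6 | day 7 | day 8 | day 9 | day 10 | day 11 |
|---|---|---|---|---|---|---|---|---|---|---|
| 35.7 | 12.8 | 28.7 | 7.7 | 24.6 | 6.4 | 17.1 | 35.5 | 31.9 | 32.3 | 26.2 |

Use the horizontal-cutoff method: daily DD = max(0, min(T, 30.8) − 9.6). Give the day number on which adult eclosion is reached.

day 9

Daily DD above 9.6 °C (capped at 21.2): 21.2, 3.2, 19.1, 0.0, 15.0, 0.0, 7.5, 21.2, 21.2, 21.2, 16.6.
Cumulative: 21.2, 24.4, 43.5, 43.5, 58.5, 58.5, 66.0, 87.2, 108.4, 129.6, 146.2.
The total first reaches 91 DD on day 9.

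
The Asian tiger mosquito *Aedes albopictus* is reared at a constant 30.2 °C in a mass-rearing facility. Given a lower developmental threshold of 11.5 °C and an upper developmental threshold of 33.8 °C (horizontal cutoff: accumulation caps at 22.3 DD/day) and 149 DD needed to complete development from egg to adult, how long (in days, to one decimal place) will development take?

Daily accumulation = 30.2 − 11.5 = 18.7 DD/day.
Duration = 149 / 18.7 = 7.968 ≈ 8.0 days.

8.0 days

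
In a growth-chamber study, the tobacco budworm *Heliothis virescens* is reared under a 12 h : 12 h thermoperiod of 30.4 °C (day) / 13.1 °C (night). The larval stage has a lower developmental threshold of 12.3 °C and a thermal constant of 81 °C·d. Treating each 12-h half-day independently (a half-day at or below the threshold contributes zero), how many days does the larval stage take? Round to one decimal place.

Day half: max(0, 30.4 − 12.3) × 0.5 = 18.1 × 0.5 = 9.05 DD.
Night half: max(0, 13.1 − 12.3) × 0.5 = 0.8 × 0.5 = 0.40 DD.
Per 24 h: 9.45 DD/day.
Duration = 81 / 9.45 = 8.571 ≈ 8.6 days.

8.6 days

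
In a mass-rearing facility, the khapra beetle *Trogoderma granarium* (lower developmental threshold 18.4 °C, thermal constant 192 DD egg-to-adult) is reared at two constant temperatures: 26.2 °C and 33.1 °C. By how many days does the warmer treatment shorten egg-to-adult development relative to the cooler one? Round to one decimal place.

At 26.2 °C: 192 / (26.2 − 18.4) = 192 / 7.8 = 24.615 d.
At 33.1 °C: 192 / (33.1 − 18.4) = 192 / 14.7 = 13.061 d.
Difference = |24.615 − 13.061| = 11.554 ≈ 11.6 days.

11.6 days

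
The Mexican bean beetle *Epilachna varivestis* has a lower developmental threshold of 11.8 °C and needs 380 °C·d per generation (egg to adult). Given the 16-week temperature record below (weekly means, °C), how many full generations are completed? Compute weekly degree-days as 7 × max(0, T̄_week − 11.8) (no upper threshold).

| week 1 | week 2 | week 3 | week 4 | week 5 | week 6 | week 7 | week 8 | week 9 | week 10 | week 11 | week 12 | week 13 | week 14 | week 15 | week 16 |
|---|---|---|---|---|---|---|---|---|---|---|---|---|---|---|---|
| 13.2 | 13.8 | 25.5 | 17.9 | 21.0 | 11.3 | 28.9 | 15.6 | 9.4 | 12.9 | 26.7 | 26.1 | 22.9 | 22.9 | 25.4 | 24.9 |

2 generations

Weekly DD (7 × max(0, T̄ − 11.8)): 9.8, 14.0, 95.9, 42.7, 64.4, 0.0, 119.7, 26.6, 0.0, 7.7, 104.3, 100.1, 77.7, 77.7, 95.2, 91.7.
Season total = 927.5 DD.
Complete generations = ⌊927.5 / 380⌋ = 2.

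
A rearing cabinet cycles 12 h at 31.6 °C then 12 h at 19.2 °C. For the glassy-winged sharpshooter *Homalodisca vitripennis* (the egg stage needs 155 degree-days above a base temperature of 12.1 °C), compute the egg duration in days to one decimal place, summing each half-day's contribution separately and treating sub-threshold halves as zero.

11.7 days

Day half: max(0, 31.6 − 12.1) × 0.5 = 19.5 × 0.5 = 9.75 DD.
Night half: max(0, 19.2 − 12.1) × 0.5 = 7.1 × 0.5 = 3.55 DD.
Per 24 h: 13.30 DD/day.
Duration = 155 / 13.30 = 11.654 ≈ 11.7 days.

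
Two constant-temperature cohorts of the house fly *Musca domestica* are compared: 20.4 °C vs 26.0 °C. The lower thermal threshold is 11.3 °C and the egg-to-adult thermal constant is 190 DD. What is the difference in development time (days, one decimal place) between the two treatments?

At 20.4 °C: 190 / (20.4 − 11.3) = 190 / 9.1 = 20.879 d.
At 26.0 °C: 190 / (26.0 − 11.3) = 190 / 14.7 = 12.925 d.
Difference = |20.879 − 12.925| = 7.954 ≈ 8.0 days.

8.0 days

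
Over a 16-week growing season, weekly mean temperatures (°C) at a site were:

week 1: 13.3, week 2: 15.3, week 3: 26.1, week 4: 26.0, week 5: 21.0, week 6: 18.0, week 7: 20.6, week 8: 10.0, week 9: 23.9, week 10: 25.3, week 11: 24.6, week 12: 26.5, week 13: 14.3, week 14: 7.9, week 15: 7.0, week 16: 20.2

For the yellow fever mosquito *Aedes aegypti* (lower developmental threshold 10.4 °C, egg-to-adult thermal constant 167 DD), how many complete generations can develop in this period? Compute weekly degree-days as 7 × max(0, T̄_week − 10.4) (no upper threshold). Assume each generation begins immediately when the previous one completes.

Weekly DD (7 × max(0, T̄ − 10.4)): 20.3, 34.3, 109.9, 109.2, 74.2, 53.2, 71.4, 0.0, 94.5, 104.3, 99.4, 112.7, 27.3, 0.0, 0.0, 68.6.
Season total = 979.3 DD.
Complete generations = ⌊979.3 / 167⌋ = 5.

5 generations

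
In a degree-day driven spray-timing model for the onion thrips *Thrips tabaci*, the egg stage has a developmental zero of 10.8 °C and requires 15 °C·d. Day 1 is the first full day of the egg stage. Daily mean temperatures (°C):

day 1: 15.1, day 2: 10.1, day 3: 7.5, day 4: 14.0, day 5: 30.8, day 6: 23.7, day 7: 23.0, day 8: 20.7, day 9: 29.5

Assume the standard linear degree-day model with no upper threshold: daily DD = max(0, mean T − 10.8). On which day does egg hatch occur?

day 5

Daily DD above 10.8 °C: 4.3, 0.0, 0.0, 3.2, 20.0, 12.9, 12.2, 9.9, 18.7.
Cumulative: 4.3, 4.3, 4.3, 7.5, 27.5, 40.4, 52.6, 62.5, 81.2.
The total first reaches 15 DD on day 5.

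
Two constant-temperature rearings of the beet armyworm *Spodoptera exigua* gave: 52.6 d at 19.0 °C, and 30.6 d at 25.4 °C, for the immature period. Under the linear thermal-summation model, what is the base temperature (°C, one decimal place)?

10.1 °C

Linear rate model ⇒ the product D·(T − T_b) is constant across temperatures.
52.6·(19.0 − T_b) = 30.6·(25.4 − T_b)
T_b = (52.6·19.0 − 30.6·25.4) / (52.6 − 30.6) = 222.16 / 22.0 = 10.098 °C ≈ 10.1 °C.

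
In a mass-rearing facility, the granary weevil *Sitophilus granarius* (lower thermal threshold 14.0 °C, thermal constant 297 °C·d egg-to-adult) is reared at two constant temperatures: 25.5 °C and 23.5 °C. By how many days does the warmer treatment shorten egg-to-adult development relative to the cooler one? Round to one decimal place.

At 25.5 °C: 297 / (25.5 − 14.0) = 297 / 11.5 = 25.826 d.
At 23.5 °C: 297 / (23.5 − 14.0) = 297 / 9.5 = 31.263 d.
Difference = |25.826 − 31.263| = 5.437 ≈ 5.4 days.

5.4 days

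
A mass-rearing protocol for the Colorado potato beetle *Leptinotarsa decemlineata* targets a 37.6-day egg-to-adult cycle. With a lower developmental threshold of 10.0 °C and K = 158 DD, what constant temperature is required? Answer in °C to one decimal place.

14.2 °C

Required daily accumulation = 158 / 37.6 = 4.202 DD/day.
T = T_base + 4.202 = 10.0 + 4.202 = 14.202 ≈ 14.2 °C.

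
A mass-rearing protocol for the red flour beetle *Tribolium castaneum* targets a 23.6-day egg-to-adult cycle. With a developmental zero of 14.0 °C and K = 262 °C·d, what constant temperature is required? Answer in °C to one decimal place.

Required daily accumulation = 262 / 23.6 = 11.102 DD/day.
T = T_base + 11.102 = 14.0 + 11.102 = 25.102 ≈ 25.1 °C.

25.1 °C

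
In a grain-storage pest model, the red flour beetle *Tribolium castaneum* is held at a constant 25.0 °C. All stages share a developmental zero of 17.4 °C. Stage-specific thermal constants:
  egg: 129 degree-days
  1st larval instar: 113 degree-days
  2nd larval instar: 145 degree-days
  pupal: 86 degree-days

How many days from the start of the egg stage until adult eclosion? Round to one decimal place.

62.2 days

Daily accumulation at 25.0 °C = 25.0 − 17.4 = 7.6 DD/day.
Total K = 129 + 113 + 145 + 86 = 473 DD.
Total duration = 473 / 7.6 = 62.237 ≈ 62.2 days.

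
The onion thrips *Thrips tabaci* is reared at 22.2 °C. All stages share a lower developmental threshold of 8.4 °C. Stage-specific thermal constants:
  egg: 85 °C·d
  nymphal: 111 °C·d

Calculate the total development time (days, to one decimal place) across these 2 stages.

Daily accumulation at 22.2 °C = 22.2 − 8.4 = 13.8 DD/day.
Total K = 85 + 111 = 196 DD.
Total duration = 196 / 13.8 = 14.203 ≈ 14.2 days.

14.2 days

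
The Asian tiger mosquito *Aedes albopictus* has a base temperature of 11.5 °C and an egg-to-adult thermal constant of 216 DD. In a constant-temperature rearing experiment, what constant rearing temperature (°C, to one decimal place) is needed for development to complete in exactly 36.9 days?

17.4 °C

Required daily accumulation = 216 / 36.9 = 5.854 DD/day.
T = T_base + 5.854 = 11.5 + 5.854 = 17.354 ≈ 17.4 °C.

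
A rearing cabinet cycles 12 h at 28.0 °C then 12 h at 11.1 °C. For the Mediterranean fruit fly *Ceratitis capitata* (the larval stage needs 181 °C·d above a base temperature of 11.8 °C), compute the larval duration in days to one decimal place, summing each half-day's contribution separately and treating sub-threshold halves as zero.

22.3 days

Day half: max(0, 28.0 − 11.8) × 0.5 = 16.2 × 0.5 = 8.10 DD.
Night half: max(0, 11.1 − 11.8) × 0.5 = 0.0 × 0.5 = 0.00 DD.
Per 24 h: 8.10 DD/day.
Duration = 181 / 8.10 = 22.346 ≈ 22.3 days.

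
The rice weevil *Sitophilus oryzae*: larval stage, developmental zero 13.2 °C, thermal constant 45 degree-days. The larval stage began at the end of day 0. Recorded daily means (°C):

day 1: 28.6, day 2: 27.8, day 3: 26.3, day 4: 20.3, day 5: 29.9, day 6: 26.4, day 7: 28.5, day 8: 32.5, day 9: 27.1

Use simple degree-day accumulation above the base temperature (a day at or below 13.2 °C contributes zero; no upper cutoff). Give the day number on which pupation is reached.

Daily DD above 13.2 °C: 15.4, 14.6, 13.1, 7.1, 16.7, 13.2, 15.3, 19.3, 13.9.
Cumulative: 15.4, 30.0, 43.1, 50.2, 66.9, 80.1, 95.4, 114.7, 128.6.
The total first reaches 45 DD on day 4.

day 4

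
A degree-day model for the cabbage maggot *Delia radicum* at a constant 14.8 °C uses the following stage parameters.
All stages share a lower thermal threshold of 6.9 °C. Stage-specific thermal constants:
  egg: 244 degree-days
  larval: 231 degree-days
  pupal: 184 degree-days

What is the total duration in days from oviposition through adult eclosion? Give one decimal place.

Daily accumulation at 14.8 °C = 14.8 − 6.9 = 7.9 DD/day.
Total K = 244 + 231 + 184 = 659 DD.
Total duration = 659 / 7.9 = 83.418 ≈ 83.4 days.

83.4 days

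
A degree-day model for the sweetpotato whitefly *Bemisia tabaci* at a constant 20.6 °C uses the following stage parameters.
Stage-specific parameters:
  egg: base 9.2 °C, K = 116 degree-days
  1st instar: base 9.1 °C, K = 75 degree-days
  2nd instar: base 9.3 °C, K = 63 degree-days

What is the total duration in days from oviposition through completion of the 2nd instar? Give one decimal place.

egg: 116 / (20.6 − 9.2) = 116 / 11.4 = 10.175 d.
1st instar: 75 / (20.6 − 9.1) = 75 / 11.5 = 6.522 d.
2nd instar: 63 / (20.6 − 9.3) = 63 / 11.3 = 5.575 d.
Sum = 22.272 ≈ 22.3 days.

22.3 days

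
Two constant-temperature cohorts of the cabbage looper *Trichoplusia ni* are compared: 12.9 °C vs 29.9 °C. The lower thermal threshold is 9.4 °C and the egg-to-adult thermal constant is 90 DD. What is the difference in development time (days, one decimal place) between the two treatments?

21.3 days

At 12.9 °C: 90 / (12.9 − 9.4) = 90 / 3.5 = 25.714 d.
At 29.9 °C: 90 / (29.9 − 9.4) = 90 / 20.5 = 4.390 d.
Difference = |25.714 − 4.390| = 21.324 ≈ 21.3 days.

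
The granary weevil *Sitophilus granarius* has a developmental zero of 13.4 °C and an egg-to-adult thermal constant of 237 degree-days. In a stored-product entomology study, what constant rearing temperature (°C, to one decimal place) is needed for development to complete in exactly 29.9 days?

21.3 °C

Required daily accumulation = 237 / 29.9 = 7.926 DD/day.
T = T_base + 7.926 = 13.4 + 7.926 = 21.326 ≈ 21.3 °C.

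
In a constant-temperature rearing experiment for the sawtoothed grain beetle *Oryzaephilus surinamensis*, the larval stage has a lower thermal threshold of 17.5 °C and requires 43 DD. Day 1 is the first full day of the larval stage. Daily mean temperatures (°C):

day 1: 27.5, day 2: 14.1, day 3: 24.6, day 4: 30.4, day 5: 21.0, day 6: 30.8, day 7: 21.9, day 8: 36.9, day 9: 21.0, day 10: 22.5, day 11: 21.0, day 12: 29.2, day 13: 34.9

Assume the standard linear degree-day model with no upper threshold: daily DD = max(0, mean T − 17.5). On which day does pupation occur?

Daily DD above 17.5 °C: 10.0, 0.0, 7.1, 12.9, 3.5, 13.3, 4.4, 19.4, 3.5, 5.0, 3.5, 11.7, 17.4.
Cumulative: 10.0, 10.0, 17.1, 30.0, 33.5, 46.8, 51.2, 70.6, 74.1, 79.1, 82.6, 94.3, 111.7.
The total first reaches 43 DD on day 6.

day 6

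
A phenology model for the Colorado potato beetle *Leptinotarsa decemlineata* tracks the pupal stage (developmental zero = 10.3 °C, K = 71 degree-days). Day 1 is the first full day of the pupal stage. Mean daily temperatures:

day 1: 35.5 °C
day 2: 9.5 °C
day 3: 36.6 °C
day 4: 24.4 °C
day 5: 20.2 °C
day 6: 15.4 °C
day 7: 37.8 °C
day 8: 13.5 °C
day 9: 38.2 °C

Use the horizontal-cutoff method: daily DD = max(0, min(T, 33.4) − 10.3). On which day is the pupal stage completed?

Daily DD above 10.3 °C (capped at 23.1): 23.1, 0.0, 23.1, 14.1, 9.9, 5.1, 23.1, 3.2, 23.1.
Cumulative: 23.1, 23.1, 46.2, 60.3, 70.2, 75.3, 98.4, 101.6, 124.7.
The total first reaches 71 DD on day 6.

day 6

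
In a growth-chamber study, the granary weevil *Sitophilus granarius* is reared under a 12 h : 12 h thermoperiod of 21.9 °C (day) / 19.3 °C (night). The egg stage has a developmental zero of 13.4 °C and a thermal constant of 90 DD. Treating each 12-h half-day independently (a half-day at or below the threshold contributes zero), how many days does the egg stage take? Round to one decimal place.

Day half: max(0, 21.9 − 13.4) × 0.5 = 8.5 × 0.5 = 4.25 DD.
Night half: max(0, 19.3 − 13.4) × 0.5 = 5.9 × 0.5 = 2.95 DD.
Per 24 h: 7.20 DD/day.
Duration = 90 / 7.20 = 12.500 ≈ 12.5 days.

12.5 days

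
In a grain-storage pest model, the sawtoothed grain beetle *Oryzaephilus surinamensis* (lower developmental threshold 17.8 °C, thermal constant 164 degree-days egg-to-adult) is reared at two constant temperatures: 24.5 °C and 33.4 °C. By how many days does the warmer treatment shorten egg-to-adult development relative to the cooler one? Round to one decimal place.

14.0 days

At 24.5 °C: 164 / (24.5 − 17.8) = 164 / 6.7 = 24.478 d.
At 33.4 °C: 164 / (33.4 − 17.8) = 164 / 15.6 = 10.513 d.
Difference = |24.478 − 10.513| = 13.965 ≈ 14.0 days.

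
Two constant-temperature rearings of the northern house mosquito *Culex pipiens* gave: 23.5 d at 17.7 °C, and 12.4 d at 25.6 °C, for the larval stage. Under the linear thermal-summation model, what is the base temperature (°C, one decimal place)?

8.9 °C

Equal thermal constants: D₁(T₁ − T_b) = D₂(T₂ − T_b).
23.5·(17.7 − T_b) = 12.4·(25.6 − T_b)
T_b = (23.5·17.7 − 12.4·25.6) / (23.5 − 12.4) = 98.51 / 11.1 = 8.875 °C ≈ 8.9 °C.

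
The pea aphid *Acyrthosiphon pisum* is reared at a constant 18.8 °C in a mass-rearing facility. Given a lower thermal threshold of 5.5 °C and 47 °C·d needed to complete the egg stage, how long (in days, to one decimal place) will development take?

Daily accumulation = 18.8 − 5.5 = 13.3 DD/day.
Duration = 47 / 13.3 = 3.534 ≈ 3.5 days.

3.5 days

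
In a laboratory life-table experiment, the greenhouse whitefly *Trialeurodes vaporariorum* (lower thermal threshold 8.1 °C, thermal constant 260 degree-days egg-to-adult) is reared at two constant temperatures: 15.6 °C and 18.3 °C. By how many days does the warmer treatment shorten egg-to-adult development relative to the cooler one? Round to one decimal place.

At 15.6 °C: 260 / (15.6 − 8.1) = 260 / 7.5 = 34.667 d.
At 18.3 °C: 260 / (18.3 − 8.1) = 260 / 10.2 = 25.490 d.
Difference = |34.667 − 25.490| = 9.176 ≈ 9.2 days.

9.2 days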